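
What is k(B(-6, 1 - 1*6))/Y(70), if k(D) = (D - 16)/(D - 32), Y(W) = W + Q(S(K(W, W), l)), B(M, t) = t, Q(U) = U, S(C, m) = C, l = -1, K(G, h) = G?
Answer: 3/740 ≈ 0.0040541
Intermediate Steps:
Y(W) = 2*W (Y(W) = W + W = 2*W)
k(D) = (-16 + D)/(-32 + D)
k(B(-6, 1 - 1*6))/Y(70) = ((-16 + (1 - 1*6))/(-32 + (1 - 1*6)))/((2*70)) = ((-16 + (1 - 6))/(-32 + (1 - 6)))/140 = ((-16 - 5)/(-32 - 5))*(1/140) = (-21/(-37))*(1/140) = -1/37*(-21)*(1/140) = (21/37)*(1/140) = 3/740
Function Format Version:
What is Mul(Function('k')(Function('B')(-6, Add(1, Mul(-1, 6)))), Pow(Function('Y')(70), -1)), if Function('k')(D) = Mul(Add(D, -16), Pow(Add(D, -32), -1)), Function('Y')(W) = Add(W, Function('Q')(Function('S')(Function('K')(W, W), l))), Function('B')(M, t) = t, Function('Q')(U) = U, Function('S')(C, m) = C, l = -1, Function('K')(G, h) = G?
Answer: Rational(3, 740) ≈ 0.0040541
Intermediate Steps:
Function('Y')(W) = Mul(2, W) (Function('Y')(W) = Add(W, W) = Mul(2, W))
Function('k')(D) = Mul(Pow(Add(-32, D), -1), Add(-16, D)) (Function('k')(D) = Mul(Add(-16, D), Pow(Add(-32, D), -1)) = Mul(Pow(Add(-32, D), -1), Add(-16, D)))
Mul(Function('k')(Function('B')(-6, Add(1, Mul(-1, 6)))), Pow(Function('Y')(70), -1)) = Mul(Mul(Pow(Add(-32, Add(1, Mul(-1, 6))), -1), Add(-16, Add(1, Mul(-1, 6)))), Pow(Mul(2, 70), -1)) = Mul(Mul(Pow(Add(-32, Add(1, -6)), -1), Add(-16, Add(1, -6))), Pow(140, -1)) = Mul(Mul(Pow(Add(-32, -5), -1), Add(-16, -5)), Rational(1, 140)) = Mul(Mul(Pow(-37, -1), -21), Rational(1, 140)) = Mul(Mul(Rational(-1, 37), -21), Rational(1, 140)) = Mul(Rational(21, 37), Rational(1, 140)) = Rational(3, 740)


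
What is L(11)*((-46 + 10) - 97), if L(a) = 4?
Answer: -532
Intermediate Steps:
L(11)*((-46 + 10) - 97) = 4*((-46 + 10) - 97) = 4*(-36 - 97) = 4*(-133) = -532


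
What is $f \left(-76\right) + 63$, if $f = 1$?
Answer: $-13$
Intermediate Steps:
$f \left(-76\right) + 63 = 1 \left(-76\right) + 63 = -76 + 63 = -13$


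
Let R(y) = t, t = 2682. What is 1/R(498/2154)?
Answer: 1/2682 ≈ 0.00037286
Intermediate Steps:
R(y) = 2682
1/R(498/2154) = 1/2682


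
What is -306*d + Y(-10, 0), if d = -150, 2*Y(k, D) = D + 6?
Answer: 45903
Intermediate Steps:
Y(k, D) = 3 + D/2 (Y(k, D) = (D + 6)/2 = (6 + D)/2 = 3 + D/2)
-306*d + Y(-10, 0) = -306*(-150) + (3 + (½)*0) = 45900 + (3 + 0) = 45900 + 3 = 45903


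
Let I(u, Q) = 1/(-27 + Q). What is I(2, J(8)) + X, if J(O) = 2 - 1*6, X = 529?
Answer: 16398/31 ≈ 528.97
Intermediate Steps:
J(O) = -4 (J(O) = 2 - 6 = -4)
I(2, J(8)) + X = 1/(-27 - 4) + 529 = 1/(-31) + 529 = -1/31 + 529 = 16398/31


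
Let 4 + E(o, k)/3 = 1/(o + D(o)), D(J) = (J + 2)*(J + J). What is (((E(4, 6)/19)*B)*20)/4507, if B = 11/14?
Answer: -34155/15585206 ≈ -0.0021915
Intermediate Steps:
D(J) = 2*J*(2 + J) (D(J) = (2 + J)*(2*J) = 2*J*(2 + J))
E(o, k) = -12 + 3/(o + 2*o*(2 + o))
B = 11/14 (B = 11*(1/14) = 11/14 ≈ 0.78571)
(((E(4, 6)/19)*B)*20)/4507 = ((((3*(1 - 20*4 - 8*4²)/(4*(5 + 2*4)))/19)*(11/14))*20)/4507 = ((((3*(¼)*(1 - 80 - 8*16)/(5 + 8))*(1/19))*(11/14))*20)*(1/4507) = ((((3*(¼)*(1 - 80 - 128)/13)*(1/19))*(11/14))*20)*(1/4507) = ((((3*(¼)*(1/13)*(-207))*(1/19))*(11/14))*20)*(1/4507) = ((-621/52*1/19*(11/14))*20)*(1/4507) = (-621/988*11/14*20)*(1/4507) = -6831/13832*20*(1/4507) = -34155/3458*1/4507 = -34155/15585206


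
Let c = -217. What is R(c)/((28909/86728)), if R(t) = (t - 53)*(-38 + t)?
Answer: 5971222800/28909 ≈ 2.0655e+5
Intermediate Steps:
R(t) = (-53 + t)*(-38 + t)
R(c)/((28909/86728)) = (2014 + (-217)² - 91*(-217))/((28909/86728)) = (2014 + 47089 + 19747)/((28909*(1/86728))) = 68850/(28909/86728) = 68850*(86728/28909) = 5971222800/28909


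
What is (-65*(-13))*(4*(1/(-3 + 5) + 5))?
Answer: 18590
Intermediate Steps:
(-65*(-13))*(4*(1/(-3 + 5) + 5)) = 845*(4*(1/2 + 5)) = 845*(4*(½ + 5)) = 845*(4*(11/2)) = 845*22 = 18590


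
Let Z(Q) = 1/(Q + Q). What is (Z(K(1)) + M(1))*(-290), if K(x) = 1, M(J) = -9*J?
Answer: 2465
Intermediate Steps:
Z(Q) = 1/(2*Q)
(Z(K(1)) + M(1))*(-290) = ((1/2)/1 - 9*1)*(-290) = ((1/2)*1 - 9)*(-290) = (1/2 - 9)*(-290) = -17/2*(-290) = 2465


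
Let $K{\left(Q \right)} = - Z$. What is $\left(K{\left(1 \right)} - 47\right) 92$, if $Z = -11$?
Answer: $-3312$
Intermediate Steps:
$K{\left(Q \right)} = 11$ ($K{\left(Q \right)} = \left(-1\right) \left(-11\right) = 11$)
$\left(K{\left(1 \right)} - 47\right) 92 = \left(11 - 47\right) 92 = \left(-36\right) 92 = -3312$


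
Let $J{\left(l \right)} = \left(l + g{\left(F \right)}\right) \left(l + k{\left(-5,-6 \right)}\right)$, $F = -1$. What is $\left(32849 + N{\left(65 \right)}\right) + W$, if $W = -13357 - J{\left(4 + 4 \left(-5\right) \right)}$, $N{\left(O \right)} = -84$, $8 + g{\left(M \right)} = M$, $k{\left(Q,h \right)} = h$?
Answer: $18858$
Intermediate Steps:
$g{\left(M \right)} = -8 + M$
$J{\left(l \right)} = \left(-9 + l\right) \left(-6 + l\right)$ ($J{\left(l \right)} = \left(l - 9\right) \left(l - 6\right) = \left(l - 9\right) \left(-6 + l\right) = \left(-9 + l\right) \left(-6 + l\right)$)
$W = -13907$ ($W = -13357 - \left(54 + \left(4 + 4 \left(-5\right)\right)^{2} - 15 \left(4 + 4 \left(-5\right)\right)\right) = -13357 - \left(54 + \left(4 - 20\right)^{2} - 15 \left(4 - 20\right)\right) = -13357 - \left(54 + \left(-16\right)^{2} - -240\right) = -13357 - \left(54 + 256 + 240\right) = -13357 - 550 = -13907$)
$\left(32849 + N{\left(65 \right)}\right) + W = \left(32849 - 84\right) - 13907 = 32765 - 13907 = 18858$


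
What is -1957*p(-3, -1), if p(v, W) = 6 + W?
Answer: -9785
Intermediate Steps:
-1957*p(-3, -1) = -1957*(6 - 1) = -1957*5 = -9785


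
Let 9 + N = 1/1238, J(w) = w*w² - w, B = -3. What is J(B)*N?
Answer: 133692/619 ≈ 215.98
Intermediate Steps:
J(w) = w³ - w
N = -11141/1238 (N = -9 + 1/1238 = -11141/1238 ≈ -8.9992)
J(B)*N = ((-3)³ - 1*(-3))*(-11141/1238) = (-27 + 3)*(-11141/1238) = -24*(-11141/1238) = 133692/619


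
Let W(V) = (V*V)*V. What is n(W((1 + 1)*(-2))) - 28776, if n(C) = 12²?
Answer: -28632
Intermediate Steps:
W(V) = V³ (W(V) = V²*V = V³)
n(C) = 144
n(W((1 + 1)*(-2))) - 28776 = 144 - 28776 = -28632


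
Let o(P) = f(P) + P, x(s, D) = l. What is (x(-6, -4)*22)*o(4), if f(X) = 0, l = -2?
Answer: -176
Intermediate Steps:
x(s, D) = -2
o(P) = P (o(P) = 0 + P = P)
(x(-6, -4)*22)*o(4) = -2*22*4 = -44*4 = -176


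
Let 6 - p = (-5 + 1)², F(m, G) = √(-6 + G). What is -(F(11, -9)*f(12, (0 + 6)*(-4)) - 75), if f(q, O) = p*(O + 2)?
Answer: 75 - 220*I*√15 ≈ 75.0 - 852.06*I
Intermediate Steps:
p = -10 (p = 6 - (-5 + 1)² = 6 - 1*(-4)² = 6 - 1*16 = 6 - 16 = -10)
f(q, O) = -20 - 10*O (f(q, O) = -10*(O + 2) = -10*(2 + O) = -20 - 10*O)
-(F(11, -9)*f(12, (0 + 6)*(-4)) - 75) = -(√(-6 - 9)*(-20 - 10*(0 + 6)*(-4)) - 75) = -(√(-15)*(-20 - 60*(-4)) - 75) = -((I*√15)*(-20 - 10*(-24)) - 75) = -((I*√15)*(-20 + 240) - 75) = -((I*√15)*220 - 75) = -(220*I*√15 - 75) = -(-75 + 220*I*√15) = 75 - 220*I*√15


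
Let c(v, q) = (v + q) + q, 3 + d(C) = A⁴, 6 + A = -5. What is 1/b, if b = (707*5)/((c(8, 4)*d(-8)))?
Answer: 234208/3535 ≈ 66.254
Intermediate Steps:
A = -11 (A = -6 - 5 = -11)
d(C) = 14638 (d(C) = -3 + (-11)⁴ = -3 + 14641 = 14638)
c(v, q) = v + 2*q (c(v, q) = (q + v) + q = v + 2*q)
b = 3535/234208 (b = (707*5)/(((8 + 2*4)*14638)) = 3535/(((8 + 8)*14638)) = 3535/((16*14638)) = 3535/234208 ≈ 0.015093)
1/b = 1/(3535/234208) = 234208/3535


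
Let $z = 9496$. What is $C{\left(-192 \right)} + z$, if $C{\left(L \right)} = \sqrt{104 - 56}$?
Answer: $9496 + 4 \sqrt{3} \approx 9502.9$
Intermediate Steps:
$C{\left(L \right)} = 4 \sqrt{3}$ ($C{\left(L \right)} = \sqrt{48} = 4 \sqrt{3}$)
$C{\left(-192 \right)} + z = 4 \sqrt{3} + 9496 = 9496 + 4 \sqrt{3}$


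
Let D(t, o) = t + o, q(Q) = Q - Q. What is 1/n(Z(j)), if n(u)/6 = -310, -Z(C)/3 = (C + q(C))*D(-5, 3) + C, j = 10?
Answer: -1/1860 ≈ -0.00053763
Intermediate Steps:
q(Q) = 0
D(t, o) = o + t
Z(C) = 3*C (Z(C) = -3*((C + 0)*(3 - 5) + C) = -3*(C*(-2) + C) = -3*(-2*C + C) = -(-3)*C = 3*C)
n(u) = -1860 (n(u) = 6*(-310) = -1860)
1/n(Z(j)) = 1/(-1860) = -1/1860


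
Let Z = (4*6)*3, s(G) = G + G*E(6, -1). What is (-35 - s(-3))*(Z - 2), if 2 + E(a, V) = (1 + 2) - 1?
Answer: -2240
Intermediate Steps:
E(a, V) = 0 (E(a, V) = -2 + ((1 + 2) - 1) = -2 + (3 - 1) = -2 + 2 = 0)
s(G) = G (s(G) = G + G*0 = G + 0 = G)
Z = 72 (Z = 24*3 = 72)
(-35 - s(-3))*(Z - 2) = (-35 - 1*(-3))*(72 - 2) = (-35 + 3)*70 = -32*70 = -2240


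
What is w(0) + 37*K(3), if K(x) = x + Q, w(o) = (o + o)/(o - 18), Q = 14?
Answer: 629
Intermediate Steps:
w(o) = 2*o/(-18 + o) (w(o) = (2*o)/(-18 + o) = 2*o/(-18 + o))
K(x) = 14 + x (K(x) = x + 14 = 14 + x)
w(0) + 37*K(3) = 2*0/(-18 + 0) + 37*(14 + 3) = 2*0/(-18) + 37*17 = 2*0*(-1/18) + 629 = 0 + 629 = 629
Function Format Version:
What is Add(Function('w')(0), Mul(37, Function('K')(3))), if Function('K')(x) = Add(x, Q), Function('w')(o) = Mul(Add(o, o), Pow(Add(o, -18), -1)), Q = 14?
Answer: 629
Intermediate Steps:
Function('w')(o) = Mul(2, o, Pow(Add(-18, o), -1)) (Function('w')(o) = Mul(Mul(2, o), Pow(Add(-18, o), -1)) = Mul(2, o, Pow(Add(-18, o), -1)))
Function('K')(x) = Add(14, x) (Function('K')(x) = Add(x, 14) = Add(14, x))
Add(Function('w')(0), Mul(37, Function('K')(3))) = Add(Mul(2, 0, Pow(Add(-18, 0), -1)), Mul(37, Add(14, 3))) = Add(Mul(2, 0, Pow(-18, -1)), Mul(37, 17)) = Add(Mul(2, 0, Rational(-1, 18)), 629) = Add(0, 629) = 629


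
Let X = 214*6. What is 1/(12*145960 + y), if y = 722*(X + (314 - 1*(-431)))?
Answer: 1/3216458 ≈ 3.1090e-7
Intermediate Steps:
X = 1284
y = 1464938 (y = 722*(1284 + (314 - 1*(-431))) = 722*(1284 + (314 + 431)) = 722*(1284 + 745) = 722*2029 = 1464938)
1/(12*145960 + y) = 1/(12*145960 + 1464938) = 1/(1751520 + 1464938) = 1/3216458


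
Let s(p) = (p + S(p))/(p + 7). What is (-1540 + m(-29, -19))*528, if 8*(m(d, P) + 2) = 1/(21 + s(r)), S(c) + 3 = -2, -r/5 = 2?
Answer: -10584255/13 ≈ -8.1417e+5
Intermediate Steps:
r = -10 (r = -5*2 = -10)
S(c) = -5 (S(c) = -3 - 2 = -5)
s(p) = (-5 + p)/(7 + p) (s(p) = (p - 5)/(p + 7) = (-5 + p)/(7 + p))
m(d, P) = -415/208 (m(d, P) = -2 + 1/(8*(21 + (-5 - 10)/(7 - 10))) = -2 + 1/(8*(21 - 15/(-3))) = -2 + 1/(8*(21 - ⅓*(-15))) = -2 + 1/(8*(21 + 5)) = -2 + (⅛)/26 = -2 + (⅛)*(1/26) = -2 + 1/208 = -415/208)
(-1540 + m(-29, -19))*528 = (-1540 - 415/208)*528 = -320735/208*528 = -10584255/13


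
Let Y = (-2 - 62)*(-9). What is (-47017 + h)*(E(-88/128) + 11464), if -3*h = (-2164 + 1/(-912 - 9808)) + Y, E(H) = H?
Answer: -274210387604267/514560 ≈ -5.3290e+8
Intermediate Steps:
Y = 576 (Y = -64*(-9) = 576)
h = 17023361/32160 (h = -((-2164 + 1/(-912 - 9808)) + 576)/3 = -((-2164 + 1/(-10720)) + 576)/3 = -((-2164 - 1/10720) + 576)/3 = -(-23198081/10720 + 576)/3 = -⅓*(-17023361/10720) = 17023361/32160 ≈ 529.33)
(-47017 + h)*(E(-88/128) + 11464) = (-47017 + 17023361/32160)*(-88/128 + 11464) = -1495043359*(-88*1/128 + 11464)/32160 = -1495043359*(-11/16 + 11464)/32160 = -1495043359/32160*183413/16 = -274210387604267/514560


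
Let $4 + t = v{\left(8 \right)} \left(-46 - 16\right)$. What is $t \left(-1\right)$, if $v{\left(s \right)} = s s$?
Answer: $3972$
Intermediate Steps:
$v{\left(s \right)} = s^{2}$
$t = -3972$ ($t = -4 + 8^{2} \left(-46 - 16\right) = -4 + 64 \left(-62\right) = -4 - 3968 = -3972$)
$t \left(-1\right) = \left(-3972\right) \left(-1\right) = 3972$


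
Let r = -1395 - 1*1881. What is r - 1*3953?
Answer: -7229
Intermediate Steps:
r = -3276 (r = -1395 - 1881 = -3276)
r - 1*3953 = -3276 - 1*3953 = -3276 - 3953 = -7229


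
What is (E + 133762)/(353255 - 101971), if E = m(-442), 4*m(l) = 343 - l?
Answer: 535833/1005136 ≈ 0.53310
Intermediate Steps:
m(l) = 343/4 - l/4 (m(l) = (343 - l)/4 = 343/4 - l/4)
E = 785/4 (E = 343/4 - ¼*(-442) = 343/4 + 221/2 = 785/4 ≈ 196.25)
(E + 133762)/(353255 - 101971) = (785/4 + 133762)/(353255 - 101971) = (535833/4)/251284 = (535833/4)*(1/251284) = 535833/1005136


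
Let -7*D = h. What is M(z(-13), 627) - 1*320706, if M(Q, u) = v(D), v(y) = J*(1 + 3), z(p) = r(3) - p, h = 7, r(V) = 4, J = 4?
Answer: -320690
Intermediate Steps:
D = -1 (D = -1/7*7 = -1)
z(p) = 4 - p
v(y) = 16 (v(y) = 4*(1 + 3) = 4*4 = 16)
M(Q, u) = 16
M(z(-13), 627) - 1*320706 = 16 - 1*320706 = 16 - 320706 = -320690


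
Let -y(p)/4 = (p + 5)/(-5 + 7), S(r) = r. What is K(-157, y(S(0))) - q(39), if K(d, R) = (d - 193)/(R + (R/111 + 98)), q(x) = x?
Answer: -29958/697 ≈ -42.981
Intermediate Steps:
y(p) = -10 - 2*p (y(p) = -4*(p + 5)/(-5 + 7) = -4*(5 + p)/2 = -4*(5/2 + p/2) = -10 - 2*p)
K(d, R) = (-193 + d)/(98 + 112*R/111) (K(d, R) = (-193 + d)/(R + (R*(1/111) + 98)) = (-193 + d)/(R + (R/111 + 98)) = (-193 + d)/(R + (98 + R/111)) = (-193 + d)/(98 + 112*R/111))
K(-157, y(S(0))) - q(39) = 111*(-193 - 157)/(14*(777 + 8*(-10 - 2*0))) - 1*39 = (111/14)*(-350)/(777 + 8*(-10 + 0)) - 39 = (111/14)*(-350)/(777 + 8*(-10)) - 39 = (111/14)*(-350)/(777 - 80) - 39 = (111/14)*(-350)/697 - 39 = (111/14)*(1/697)*(-350) - 39 = -2775/697 - 39 = -29958/697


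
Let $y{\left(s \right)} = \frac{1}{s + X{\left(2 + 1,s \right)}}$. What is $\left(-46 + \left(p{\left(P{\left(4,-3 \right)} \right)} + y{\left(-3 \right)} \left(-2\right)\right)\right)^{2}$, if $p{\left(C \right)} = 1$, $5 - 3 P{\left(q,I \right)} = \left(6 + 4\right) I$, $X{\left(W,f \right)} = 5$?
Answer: $2116$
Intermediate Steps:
$P{\left(q,I \right)} = \frac{5}{3} - \frac{10 I}{3}$ ($P{\left(q,I \right)} = \frac{5}{3} - \frac{\left(6 + 4\right) I}{3} = \frac{5}{3} - \frac{10 I}{3}$)
$y{\left(s \right)} = \frac{1}{5 + s}$ ($y{\left(s \right)} = \frac{1}{s + 5} = \frac{1}{5 + s}$)
$\left(-46 + \left(p{\left(P{\left(4,-3 \right)} \right)} + y{\left(-3 \right)} \left(-2\right)\right)\right)^{2} = \left(-46 + \left(1 + \frac{1}{5 - 3} \left(-2\right)\right)\right)^{2} = \left(-46 + \left(1 + \frac{1}{2} \left(-2\right)\right)\right)^{2} = \left(-46 + \left(1 - 1\right)\right)^{2} = \left(-46 + 0\right)^{2} = \left(-46\right)^{2} = 2116$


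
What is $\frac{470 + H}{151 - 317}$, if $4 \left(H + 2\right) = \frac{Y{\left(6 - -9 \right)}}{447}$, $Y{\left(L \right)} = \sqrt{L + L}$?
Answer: $- \frac{234}{83} - \frac{\sqrt{30}}{296808} \approx -2.8193$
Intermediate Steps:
$Y{\left(L \right)} = \sqrt{2} \sqrt{L}$ ($Y{\left(L \right)} = \sqrt{2 L} = \sqrt{2} \sqrt{L}$)
$H = -2 + \frac{\sqrt{30}}{1788}$ ($H = -2 + \frac{\sqrt{2} \sqrt{6 - -9} \cdot \frac{1}{447}}{4} = -2 + \frac{\sqrt{2} \sqrt{6 + 9} \cdot \frac{1}{447}}{4} = -2 + \frac{\sqrt{2} \sqrt{15} \cdot \frac{1}{447}}{4} = -2 + \frac{\sqrt{30} \cdot \frac{1}{447}}{4} = -2 + \frac{\frac{1}{447} \sqrt{30}}{4} = -2 + \frac{\sqrt{30}}{1788} \approx -1.9969$)
$\frac{470 + H}{151 - 317} = \frac{470 - \left(2 - \frac{\sqrt{30}}{1788}\right)}{151 - 317} = \frac{468 + \frac{\sqrt{30}}{1788}}{-166} = \left(468 + \frac{\sqrt{30}}{1788}\right) \left(- \frac{1}{166}\right) = - \frac{234}{83} - \frac{\sqrt{30}}{296808}$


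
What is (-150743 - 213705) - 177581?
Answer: -542029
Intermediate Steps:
(-150743 - 213705) - 177581 = -364448 - 177581 = -542029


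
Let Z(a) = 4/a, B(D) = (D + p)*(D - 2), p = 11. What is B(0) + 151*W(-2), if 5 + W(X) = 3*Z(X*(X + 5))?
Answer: -1079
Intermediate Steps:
B(D) = (-2 + D)*(11 + D) (B(D) = (D + 11)*(D - 2) = (11 + D)*(-2 + D) = (-2 + D)*(11 + D))
W(X) = -5 + 12/(X*(5 + X)) (W(X) = -5 + 3*(4/((X*(X + 5)))) = -5 + 3*(4/((X*(5 + X)))) = -5 + 3*(4*(1/(X*(5 + X)))) = -5 + 3*(4/(X*(5 + X))) = -5 + 12/(X*(5 + X)))
B(0) + 151*W(-2) = (-22 + 0² + 9*0) + 151*((12 - 5*(-2)*(5 - 2))/((-2)*(5 - 2))) = (-22 + 0 + 0) + 151*(-½*(12 - 5*(-2)*3)/3) = -22 + 151*(-½*⅓*(12 + 30)) = -22 + 151*(-½*⅓*42) = -22 + 151*(-7) = -22 - 1057 = -1079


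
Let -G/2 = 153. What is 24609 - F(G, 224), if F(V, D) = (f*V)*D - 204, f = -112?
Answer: -7652115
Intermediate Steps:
G = -306 (G = -2*153 = -306)
F(V, D) = -204 - 112*D*V (F(V, D) = (-112*V)*D - 204 = -112*D*V - 204 = -204 - 112*D*V)
24609 - F(G, 224) = 24609 - (-204 - 112*224*(-306)) = 24609 - (-204 + 7676928) = 24609 - 1*7676724 = 24609 - 7676724 = -7652115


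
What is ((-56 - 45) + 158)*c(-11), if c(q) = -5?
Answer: -285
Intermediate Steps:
((-56 - 45) + 158)*c(-11) = ((-56 - 45) + 158)*(-5) = (-101 + 158)*(-5) = 57*(-5) = -285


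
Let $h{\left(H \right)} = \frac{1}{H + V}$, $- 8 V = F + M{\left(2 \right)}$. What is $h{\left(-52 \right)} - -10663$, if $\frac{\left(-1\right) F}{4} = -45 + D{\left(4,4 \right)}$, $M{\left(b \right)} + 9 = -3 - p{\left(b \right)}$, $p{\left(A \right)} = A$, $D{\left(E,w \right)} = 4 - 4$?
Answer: $\frac{3102929}{291} \approx 10663.0$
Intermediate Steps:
$D{\left(E,w \right)} = 0$ ($D{\left(E,w \right)} = 4 - 4 = 0$)
$M{\left(b \right)} = -12 - b$ ($M{\left(b \right)} = -9 - \left(3 + b\right) = -12 - b$)
$F = 180$ ($F = - 4 \left(-45 + 0\right) = \left(-4\right) \left(-45\right) = 180$)
$V = - \frac{83}{4}$ ($V = - \frac{180 - 14}{8} = \left(- \frac{1}{8}\right) 166 = - \frac{83}{4} \approx -20.75$)
$h{\left(H \right)} = \frac{1}{- \frac{83}{4} + H}$ ($h{\left(H \right)} = \frac{1}{H - \frac{83}{4}} = \frac{1}{- \frac{83}{4} + H}$)
$h{\left(-52 \right)} - -10663 = \frac{4}{-83 + 4 \left(-52\right)} - -10663 = \frac{4}{-83 - 208} + 10663 = \frac{4}{-291} + 10663 = 4 \left(- \frac{1}{291}\right) + 10663 = - \frac{4}{291} + 10663 = \frac{3102929}{291}$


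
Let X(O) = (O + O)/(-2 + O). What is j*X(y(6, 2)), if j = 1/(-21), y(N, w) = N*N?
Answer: -12/119 ≈ -0.10084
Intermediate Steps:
y(N, w) = N**2
X(O) = 2*O/(-2 + O) (X(O) = (2*O)/(-2 + O) = 2*O/(-2 + O))
j = -1/21 ≈ -0.047619
j*X(y(6, 2)) = -2*6**2/(21*(-2 + 6**2)) = -2*36/(21*(-2 + 36)) = -2*36/(21*34) = -1/21*36/17 = -12/119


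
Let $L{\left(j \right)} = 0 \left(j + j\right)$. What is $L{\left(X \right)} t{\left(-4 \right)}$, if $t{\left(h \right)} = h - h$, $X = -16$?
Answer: $0$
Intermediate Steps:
$t{\left(h \right)} = 0$
$L{\left(j \right)} = 0$ ($L{\left(j \right)} = 0 \cdot 2 j = 0$)
$L{\left(X \right)} t{\left(-4 \right)} = 0 \cdot 0 = 0$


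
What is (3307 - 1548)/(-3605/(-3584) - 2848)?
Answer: -900608/1457661 ≈ -0.61784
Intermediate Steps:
(3307 - 1548)/(-3605/(-3584) - 2848) = 1759/(-3605*(-1/3584) - 2848) = 1759/(515/512 - 2848) = 1759/(-1457661/512) = 1759*(-512/1457661) = -900608/1457661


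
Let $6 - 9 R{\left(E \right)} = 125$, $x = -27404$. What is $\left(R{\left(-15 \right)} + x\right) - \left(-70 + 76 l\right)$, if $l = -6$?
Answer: $- \frac{242021}{9} \approx -26891.0$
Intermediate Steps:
$R{\left(E \right)} = - \frac{119}{9}$ ($R{\left(E \right)} = \frac{2}{3} - \frac{125}{9} = - \frac{119}{9}$)
$\left(R{\left(-15 \right)} + x\right) - \left(-70 + 76 l\right) = \left(- \frac{119}{9} - 27404\right) + \left(70 - -456\right) = - \frac{246755}{9} + \left(70 + 456\right) = - \frac{246755}{9} + 526 = - \frac{242021}{9}$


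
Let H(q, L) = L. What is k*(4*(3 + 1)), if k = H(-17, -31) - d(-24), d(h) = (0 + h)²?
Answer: -9712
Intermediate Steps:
d(h) = h²
k = -607 (k = -31 - 1*(-24)² = -31 - 1*576 = -31 - 576 = -607)
k*(4*(3 + 1)) = -2428*(3 + 1) = -2428*4 = -607*16 = -9712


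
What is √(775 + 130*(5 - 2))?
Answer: √1165 ≈ 34.132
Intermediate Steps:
√(775 + 130*(5 - 2)) = √(775 + 130*3) = √(775 + 390) = √1165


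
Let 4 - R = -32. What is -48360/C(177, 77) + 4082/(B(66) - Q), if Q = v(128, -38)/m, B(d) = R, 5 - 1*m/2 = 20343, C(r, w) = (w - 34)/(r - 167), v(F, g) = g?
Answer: -350497408612/31482407 ≈ -11133.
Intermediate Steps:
C(r, w) = (-34 + w)/(-167 + r)
R = 36 (R = 4 - 1*(-32) = 4 + 32 = 36)
m = -40676 (m = 10 - 2*20343 = 10 - 40686 = -40676)
B(d) = 36
Q = 19/20338 (Q = -38/(-40676) = -38*(-1/40676) = 19/20338 ≈ 0.00093421)
-48360/C(177, 77) + 4082/(B(66) - Q) = -48360*(-167 + 177)/(-34 + 77) + 4082/(36 - 1*19/20338) = -48360/(43/10) + 4082/(36 - 19/20338) = -48360/((1/10)*43) + 4082/(732149/20338) = -48360/43/10 + 4082*(20338/732149) = -48360*10/43 + 83019716/732149 = -483600/43 + 83019716/732149 = -350497408612/31482407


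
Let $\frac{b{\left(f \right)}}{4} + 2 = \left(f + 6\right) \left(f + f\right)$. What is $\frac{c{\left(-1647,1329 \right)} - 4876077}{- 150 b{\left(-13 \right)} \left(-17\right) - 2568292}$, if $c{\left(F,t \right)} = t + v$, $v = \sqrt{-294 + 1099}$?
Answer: $\frac{1218687}{183073} - \frac{\sqrt{805}}{732292} \approx 6.6568$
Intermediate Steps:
$b{\left(f \right)} = -8 + 8 f \left(6 + f\right)$ ($b{\left(f \right)} = -8 + 4 \left(f + 6\right) \left(f + f\right) = -8 + 4 \left(6 + f\right) 2 f = -8 + 4 \cdot 2 f \left(6 + f\right) = -8 + 8 f \left(6 + f\right)$)
$v = \sqrt{805} \approx 28.373$
$c{\left(F,t \right)} = t + \sqrt{805}$
$\frac{c{\left(-1647,1329 \right)} - 4876077}{- 150 b{\left(-13 \right)} \left(-17\right) - 2568292} = \frac{\left(1329 + \sqrt{805}\right) - 4876077}{- 150 \left(-8 + 8 \left(-13\right)^{2} + 48 \left(-13\right)\right) \left(-17\right) - 2568292} = \frac{-4874748 + \sqrt{805}}{- 150 \left(-8 + 8 \cdot 169 - 624\right) \left(-17\right) - 2568292} = \frac{-4874748 + \sqrt{805}}{- 150 \left(-8 + 1352 - 624\right) \left(-17\right) - 2568292} = \frac{-4874748 + \sqrt{805}}{\left(-150\right) 720 \left(-17\right) - 2568292} = \frac{-4874748 + \sqrt{805}}{\left(-108000\right) \left(-17\right) - 2568292} = \frac{-4874748 + \sqrt{805}}{1836000 - 2568292} = \frac{-4874748 + \sqrt{805}}{-732292} = \left(-4874748 + \sqrt{805}\right) \left(- \frac{1}{732292}\right) = \frac{1218687}{183073} - \frac{\sqrt{805}}{732292}$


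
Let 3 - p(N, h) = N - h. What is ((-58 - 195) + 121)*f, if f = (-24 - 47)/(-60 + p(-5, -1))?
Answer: -9372/53 ≈ -176.83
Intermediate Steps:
p(N, h) = 3 + h - N (p(N, h) = 3 - (N - h) = 3 + (h - N) = 3 + h - N)
f = 71/53 (f = (-24 - 47)/(-60 + (3 - 1 - 1*(-5))) = -71/(-60 + (3 - 1 + 5)) = -71/(-60 + 7) = -71/(-53) = -71*(-1/53) = 71/53 ≈ 1.3396)
((-58 - 195) + 121)*f = ((-58 - 195) + 121)*(71/53) = (-253 + 121)*(71/53) = -132*71/53 = -9372/53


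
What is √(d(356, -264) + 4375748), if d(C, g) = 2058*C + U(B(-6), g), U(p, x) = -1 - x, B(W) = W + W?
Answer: √5108659 ≈ 2260.2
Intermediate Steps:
B(W) = 2*W
d(C, g) = -1 - g + 2058*C (d(C, g) = 2058*C + (-1 - g) = -1 - g + 2058*C)
√(d(356, -264) + 4375748) = √((-1 - 1*(-264) + 2058*356) + 4375748) = √((-1 + 264 + 732648) + 4375748) = √(732911 + 4375748) = √5108659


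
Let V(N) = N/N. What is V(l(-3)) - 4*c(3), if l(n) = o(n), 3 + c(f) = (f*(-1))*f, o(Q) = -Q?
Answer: 49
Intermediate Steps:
c(f) = -3 - f**2 (c(f) = -3 + (f*(-1))*f = -3 + (-f)*f = -3 - f**2)
l(n) = -n
V(N) = 1
V(l(-3)) - 4*c(3) = 1 - 4*(-3 - 1*3**2) = 1 - 4*(-3 - 1*9) = 1 - 4*(-3 - 9) = 1 - 4*(-12) = 1 + 48 = 49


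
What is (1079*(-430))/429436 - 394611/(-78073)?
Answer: 66618319793/16763678414 ≈ 3.9740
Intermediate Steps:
(1079*(-430))/429436 - 394611/(-78073) = -463970*1/429436 - 394611*(-1/78073) = -231985/214718 + 394611/78073 = 66618319793/16763678414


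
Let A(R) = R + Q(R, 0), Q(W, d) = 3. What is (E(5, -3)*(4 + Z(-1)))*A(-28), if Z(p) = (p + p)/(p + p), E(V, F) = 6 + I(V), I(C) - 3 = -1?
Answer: -1000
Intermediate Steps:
I(C) = 2 (I(C) = 3 - 1 = 2)
E(V, F) = 8 (E(V, F) = 6 + 2 = 8)
Z(p) = 1 (Z(p) = (2*p)/((2*p)) = (2*p)*(1/(2*p)) = 1)
A(R) = 3 + R (A(R) = R + 3 = 3 + R)
(E(5, -3)*(4 + Z(-1)))*A(-28) = (8*(4 + 1))*(3 - 28) = (8*5)*(-25) = 40*(-25) = -1000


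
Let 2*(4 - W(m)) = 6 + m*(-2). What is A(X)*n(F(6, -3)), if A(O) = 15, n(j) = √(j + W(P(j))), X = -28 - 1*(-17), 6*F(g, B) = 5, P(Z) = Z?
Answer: 10*√6 ≈ 24.495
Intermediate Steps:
W(m) = 1 + m (W(m) = 4 - (6 + m*(-2))/2 = 4 - (6 - 2*m)/2 = 4 + (-3 + m) = 1 + m)
F(g, B) = ⅚ (F(g, B) = (⅙)*5 = ⅚)
X = -11 (X = -28 + 17 = -11)
n(j) = √(1 + 2*j) (n(j) = √(j + (1 + j)) = √(1 + 2*j))
A(X)*n(F(6, -3)) = 15*√(1 + 2*(⅚)) = 15*√(1 + 5/3) = 15*√(8/3) = 15*(2*√6/3) = 10*√6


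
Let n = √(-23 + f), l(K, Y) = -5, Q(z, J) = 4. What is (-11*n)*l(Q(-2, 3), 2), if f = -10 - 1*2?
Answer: 55*I*√35 ≈ 325.38*I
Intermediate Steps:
f = -12 (f = -10 - 2 = -12)
n = I*√35 (n = √(-23 - 12) = √(-35) = I*√35 ≈ 5.9161*I)
(-11*n)*l(Q(-2, 3), 2) = -11*I*√35*(-5) = 55*I*√35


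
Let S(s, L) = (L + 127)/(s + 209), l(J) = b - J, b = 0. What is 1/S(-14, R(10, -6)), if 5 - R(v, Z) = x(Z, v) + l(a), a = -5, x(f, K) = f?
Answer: 195/133 ≈ 1.4662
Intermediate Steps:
l(J) = -J (l(J) = 0 - J = -J)
R(v, Z) = -Z (R(v, Z) = 5 - (Z - 1*(-5)) = 5 - (Z + 5) = 5 - (5 + Z) = 5 + (-5 - Z) = -Z)
S(s, L) = (127 + L)/(209 + s)
1/S(-14, R(10, -6)) = 1/((127 - 1*(-6))/(209 - 14)) = 1/((127 + 6)/195) = 1/((1/195)*133) = 1/(133/195) = 195/133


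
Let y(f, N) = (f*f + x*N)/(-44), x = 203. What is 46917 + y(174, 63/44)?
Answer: 89486379/1936 ≈ 46222.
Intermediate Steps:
y(f, N) = -203*N/44 - f²/44 (y(f, N) = (f*f + 203*N)/(-44) = (f² + 203*N)*(-1/44) = -203*N/44 - f²/44)
46917 + y(174, 63/44) = 46917 + (-12789/(44*44) - 1/44*174²) = 46917 + (-12789/(44*44) - 1/44*30276) = 46917 + (-203/44*63/44 - 7569/11) = 46917 + (-12789/1936 - 7569/11) = 46917 - 1344933/1936 = 89486379/1936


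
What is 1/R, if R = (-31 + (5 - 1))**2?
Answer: 1/729 ≈ 0.0013717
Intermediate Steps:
R = 729 (R = (-31 + 4)**2 = (-27)**2 = 729)
1/R = 1/729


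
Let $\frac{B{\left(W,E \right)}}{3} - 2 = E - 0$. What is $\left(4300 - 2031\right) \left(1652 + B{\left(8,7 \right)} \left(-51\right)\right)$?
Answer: $623975$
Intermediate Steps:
$B{\left(W,E \right)} = 6 + 3 E$ ($B{\left(W,E \right)} = 6 + 3 \left(E - 0\right) = 6 + 3 \left(E + 0\right) = 6 + 3 E$)
$\left(4300 - 2031\right) \left(1652 + B{\left(8,7 \right)} \left(-51\right)\right) = \left(4300 - 2031\right) \left(1652 + \left(6 + 3 \cdot 7\right) \left(-51\right)\right) = 2269 \left(1652 + \left(6 + 21\right) \left(-51\right)\right) = 2269 \left(1652 + 27 \left(-51\right)\right) = 2269 \left(1652 - 1377\right) = 2269 \cdot 275 = 623975$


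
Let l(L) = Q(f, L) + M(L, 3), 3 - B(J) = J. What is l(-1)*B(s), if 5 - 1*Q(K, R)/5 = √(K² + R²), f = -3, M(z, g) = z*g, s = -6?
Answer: 198 - 45*√10 ≈ 55.698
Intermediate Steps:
B(J) = 3 - J
M(z, g) = g*z
Q(K, R) = 25 - 5*√(K² + R²)
l(L) = 25 - 5*√(9 + L²) + 3*L (l(L) = (25 - 5*√((-3)² + L²)) + 3*L = (25 - 5*√(9 + L²)) + 3*L = 25 - 5*√(9 + L²) + 3*L)
l(-1)*B(s) = (25 - 5*√(9 + (-1)²) + 3*(-1))*(3 - 1*(-6)) = (25 - 5*√(9 + 1) - 3)*(3 + 6) = (25 - 5*√10 - 3)*9 = (22 - 5*√10)*9 = 198 - 45*√10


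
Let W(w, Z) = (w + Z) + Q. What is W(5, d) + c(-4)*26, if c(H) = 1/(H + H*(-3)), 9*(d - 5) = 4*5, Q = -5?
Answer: 377/36 ≈ 10.472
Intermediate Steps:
d = 65/9 (d = 5 + (4*5)/9 = 5 + (⅑)*20 = 5 + 20/9 = 65/9 ≈ 7.2222)
W(w, Z) = -5 + Z + w (W(w, Z) = (w + Z) - 5 = (Z + w) - 5 = -5 + Z + w)
c(H) = -1/(2*H) (c(H) = 1/(H - 3*H) = 1/(-2*H) = -1/(2*H))
W(5, d) + c(-4)*26 = (-5 + 65/9 + 5) - ½/(-4)*26 = 65/9 - ½*(-¼)*26 = 65/9 + (⅛)*26 = 65/9 + 13/4 = 377/36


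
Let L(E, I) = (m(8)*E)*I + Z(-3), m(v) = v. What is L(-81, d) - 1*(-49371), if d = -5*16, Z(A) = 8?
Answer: 101219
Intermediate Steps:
d = -80
L(E, I) = 8 + 8*E*I (L(E, I) = (8*E)*I + 8 = 8*E*I + 8 = 8 + 8*E*I)
L(-81, d) - 1*(-49371) = (8 + 8*(-81)*(-80)) - 1*(-49371) = (8 + 51840) + 49371 = 51848 + 49371 = 101219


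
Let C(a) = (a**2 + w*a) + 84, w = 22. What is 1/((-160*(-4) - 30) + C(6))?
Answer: 1/862 ≈ 0.0011601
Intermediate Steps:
C(a) = 84 + a**2 + 22*a (C(a) = (a**2 + 22*a) + 84 = 84 + a**2 + 22*a)
1/((-160*(-4) - 30) + C(6)) = 1/((-160*(-4) - 30) + (84 + 6**2 + 22*6)) = 1/((-16*(-40) - 30) + (84 + 36 + 132)) = 1/((640 - 30) + 252) = 1/(610 + 252) = 1/862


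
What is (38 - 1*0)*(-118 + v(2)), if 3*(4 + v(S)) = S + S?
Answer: -13756/3 ≈ -4585.3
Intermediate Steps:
v(S) = -4 + 2*S/3 (v(S) = -4 + (S + S)/3 = -4 + (2*S)/3 = -4 + 2*S/3)
(38 - 1*0)*(-118 + v(2)) = (38 - 1*0)*(-118 + (-4 + (2/3)*2)) = (38 + 0)*(-118 + (-4 + 4/3)) = 38*(-118 - 8/3) = 38*(-362/3) = -13756/3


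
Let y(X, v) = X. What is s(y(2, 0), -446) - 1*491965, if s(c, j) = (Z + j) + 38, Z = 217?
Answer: -492156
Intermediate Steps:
s(c, j) = 255 + j (s(c, j) = (217 + j) + 38 = 255 + j)
s(y(2, 0), -446) - 1*491965 = (255 - 446) - 1*491965 = -191 - 491965 = -492156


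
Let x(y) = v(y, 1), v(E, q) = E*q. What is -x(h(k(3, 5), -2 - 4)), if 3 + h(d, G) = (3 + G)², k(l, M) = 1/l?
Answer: -6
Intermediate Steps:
h(d, G) = -3 + (3 + G)²
x(y) = y (x(y) = y*1 = y)
-x(h(k(3, 5), -2 - 4)) = -(-3 + (3 + (-2 - 4))²) = -(-3 + (3 - 6)²) = -(-3 + (-3)²) = -(-3 + 9) = -1*6 = -6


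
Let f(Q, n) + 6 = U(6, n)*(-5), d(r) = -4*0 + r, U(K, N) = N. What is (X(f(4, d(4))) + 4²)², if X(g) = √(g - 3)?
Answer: (16 + I*√29)² ≈ 227.0 + 172.33*I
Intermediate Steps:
d(r) = r (d(r) = 0 + r = r)
f(Q, n) = -6 - 5*n (f(Q, n) = -6 + n*(-5) = -6 - 5*n)
X(g) = √(-3 + g)
(X(f(4, d(4))) + 4²)² = (√(-3 + (-6 - 5*4)) + 4²)² = (√(-3 + (-6 - 20)) + 16)² = (√(-3 - 26) + 16)² = (√(-29) + 16)² = (I*√29 + 16)² = (16 + I*√29)²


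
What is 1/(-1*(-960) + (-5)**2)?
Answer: 1/985 ≈ 0.0010152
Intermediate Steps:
1/(-1*(-960) + (-5)**2) = 1/(960 + 25) = 1/985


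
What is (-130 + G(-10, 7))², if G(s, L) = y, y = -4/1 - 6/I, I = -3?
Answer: 17424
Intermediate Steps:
y = -2 (y = -4/1 - 6/(-3) = -4*1 - 6*(-⅓) = -4 + 2 = -2)
G(s, L) = -2
(-130 + G(-10, 7))² = (-130 - 2)² = (-132)² = 17424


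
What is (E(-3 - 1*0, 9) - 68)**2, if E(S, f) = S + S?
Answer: 5476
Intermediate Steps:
E(S, f) = 2*S
(E(-3 - 1*0, 9) - 68)**2 = (2*(-3 - 1*0) - 68)**2 = (2*(-3 + 0) - 68)**2 = (2*(-3) - 68)**2 = (-6 - 68)**2 = (-74)**2 = 5476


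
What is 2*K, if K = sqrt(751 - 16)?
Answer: 14*sqrt(15) ≈ 54.222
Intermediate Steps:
K = 7*sqrt(15) (K = sqrt(735) = 7*sqrt(15) ≈ 27.111)
2*K = 2*(7*sqrt(15)) = 14*sqrt(15)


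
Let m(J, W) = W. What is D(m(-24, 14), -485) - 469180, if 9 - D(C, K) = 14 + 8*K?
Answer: -465305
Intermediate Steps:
D(C, K) = -5 - 8*K (D(C, K) = 9 - (14 + 8*K) = 9 + (-14 - 8*K) = -5 - 8*K)
D(m(-24, 14), -485) - 469180 = (-5 - 8*(-485)) - 469180 = (-5 + 3880) - 469180 = 3875 - 469180 = -465305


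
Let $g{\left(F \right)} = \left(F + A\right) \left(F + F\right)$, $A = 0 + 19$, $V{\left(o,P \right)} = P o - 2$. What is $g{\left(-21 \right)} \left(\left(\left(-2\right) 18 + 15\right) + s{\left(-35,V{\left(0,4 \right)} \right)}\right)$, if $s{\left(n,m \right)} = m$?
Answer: $-1932$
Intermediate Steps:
$V{\left(o,P \right)} = -2 + P o$
$A = 19$
$g{\left(F \right)} = 2 F \left(19 + F\right)$ ($g{\left(F \right)} = \left(F + 19\right) \left(F + F\right) = \left(19 + F\right) 2 F = 2 F \left(19 + F\right)$)
$g{\left(-21 \right)} \left(\left(\left(-2\right) 18 + 15\right) + s{\left(-35,V{\left(0,4 \right)} \right)}\right) = 2 \left(-21\right) \left(19 - 21\right) \left(\left(\left(-2\right) 18 + 15\right) + \left(-2 + 4 \cdot 0\right)\right) = 2 \left(-21\right) \left(-2\right) \left(\left(-36 + 15\right) + \left(-2 + 0\right)\right) = 84 \left(-21 - 2\right) = 84 \left(-23\right) = -1932$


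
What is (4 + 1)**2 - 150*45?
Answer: -6725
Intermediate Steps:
(4 + 1)**2 - 150*45 = 5**2 - 6750 = 25 - 6750 = -6725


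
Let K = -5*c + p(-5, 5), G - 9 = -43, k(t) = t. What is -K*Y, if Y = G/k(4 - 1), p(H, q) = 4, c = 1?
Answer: -34/3 ≈ -11.333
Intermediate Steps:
G = -34 (G = 9 - 43 = -34)
K = -1 (K = -5*1 + 4 = -5 + 4 = -1)
Y = -34/3 (Y = -34/(4 - 1) = -34/3 ≈ -11.333)
-K*Y = -(-1)*(-34)/3 = -1*34/3 = -34/3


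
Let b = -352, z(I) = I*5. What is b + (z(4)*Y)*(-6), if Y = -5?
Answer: 248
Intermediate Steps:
z(I) = 5*I
b + (z(4)*Y)*(-6) = -352 + ((5*4)*(-5))*(-6) = -352 + (20*(-5))*(-6) = -352 - 100*(-6) = -352 + 600 = 248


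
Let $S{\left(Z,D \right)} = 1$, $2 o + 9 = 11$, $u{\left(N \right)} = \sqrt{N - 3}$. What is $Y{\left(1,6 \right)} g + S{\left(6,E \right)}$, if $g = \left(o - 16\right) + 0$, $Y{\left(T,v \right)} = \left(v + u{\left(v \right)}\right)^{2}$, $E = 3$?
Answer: $-584 - 180 \sqrt{3} \approx -895.77$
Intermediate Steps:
$u{\left(N \right)} = \sqrt{-3 + N}$
$o = 1$ ($o = - \frac{9}{2} + \frac{1}{2} \cdot 11 = - \frac{9}{2} + \frac{11}{2} = 1$)
$Y{\left(T,v \right)} = \left(v + \sqrt{-3 + v}\right)^{2}$
$g = -15$ ($g = \left(1 - 16\right) + 0 = -15 + 0 = -15$)
$Y{\left(1,6 \right)} g + S{\left(6,E \right)} = \left(6 + \sqrt{-3 + 6}\right)^{2} \left(-15\right) + 1 = \left(6 + \sqrt{3}\right)^{2} \left(-15\right) + 1 = - 15 \left(6 + \sqrt{3}\right)^{2} + 1 = 1 - 15 \left(6 + \sqrt{3}\right)^{2}$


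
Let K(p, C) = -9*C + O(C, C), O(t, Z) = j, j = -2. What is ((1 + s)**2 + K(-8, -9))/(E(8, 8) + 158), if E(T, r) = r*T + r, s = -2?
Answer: 8/23 ≈ 0.34783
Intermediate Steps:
O(t, Z) = -2
E(T, r) = r + T*r (E(T, r) = T*r + r = r + T*r)
K(p, C) = -2 - 9*C (K(p, C) = -9*C - 2 = -2 - 9*C)
((1 + s)**2 + K(-8, -9))/(E(8, 8) + 158) = ((1 - 2)**2 + (-2 - 9*(-9)))/(8*(1 + 8) + 158) = ((-1)**2 + (-2 + 81))/(8*9 + 158) = (1 + 79)/(72 + 158) = 80/230 = 80*(1/230) = 8/23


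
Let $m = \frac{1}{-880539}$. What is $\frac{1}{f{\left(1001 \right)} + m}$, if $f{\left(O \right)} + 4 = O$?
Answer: $\frac{880539}{877897382} \approx 0.001003$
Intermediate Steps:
$f{\left(O \right)} = -4 + O$
$m = - \frac{1}{880539} \approx -1.1357 \cdot 10^{-6}$
$\frac{1}{f{\left(1001 \right)} + m} = \frac{1}{\left(-4 + 1001\right) - \frac{1}{880539}} = \frac{1}{997 - \frac{1}{880539}} = \frac{1}{\frac{877897382}{880539}} = \frac{880539}{877897382}$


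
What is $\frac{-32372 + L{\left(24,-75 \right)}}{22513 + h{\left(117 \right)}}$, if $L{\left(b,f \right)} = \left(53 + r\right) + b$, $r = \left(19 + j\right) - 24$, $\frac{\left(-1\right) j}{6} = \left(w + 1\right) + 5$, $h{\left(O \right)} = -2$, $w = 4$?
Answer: $- \frac{32360}{22511} \approx -1.4375$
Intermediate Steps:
$j = -60$ ($j = - 6 \left(\left(4 + 1\right) + 5\right) = - 6 \left(5 + 5\right) = \left(-6\right) 10 = -60$)
$r = -65$ ($r = \left(19 - 60\right) - 24 = -41 - 24 = -65$)
$L{\left(b,f \right)} = -12 + b$ ($L{\left(b,f \right)} = \left(53 - 65\right) + b = -12 + b$)
$\frac{-32372 + L{\left(24,-75 \right)}}{22513 + h{\left(117 \right)}} = \frac{-32372 + \left(-12 + 24\right)}{22513 - 2} = \frac{-32372 + 12}{22511} = \left(-32360\right) \frac{1}{22511} = - \frac{32360}{22511}$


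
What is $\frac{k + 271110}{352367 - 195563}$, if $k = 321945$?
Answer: $\frac{197685}{52268} \approx 3.7821$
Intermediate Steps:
$\frac{k + 271110}{352367 - 195563} = \frac{321945 + 271110}{352367 - 195563} = \frac{593055}{156804} = 593055 \cdot \frac{1}{156804} = \frac{197685}{52268}$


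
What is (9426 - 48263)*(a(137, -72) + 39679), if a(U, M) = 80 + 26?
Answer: -1545130045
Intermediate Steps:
a(U, M) = 106
(9426 - 48263)*(a(137, -72) + 39679) = (9426 - 48263)*(106 + 39679) = -38837*39785 = -1545130045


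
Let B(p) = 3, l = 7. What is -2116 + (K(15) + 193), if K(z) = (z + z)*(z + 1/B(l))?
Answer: -1463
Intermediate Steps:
K(z) = 2*z*(⅓ + z) (K(z) = (z + z)*(z + 1/3) = (2*z)*(z + ⅓) = (2*z)*(⅓ + z) = 2*z*(⅓ + z))
-2116 + (K(15) + 193) = -2116 + ((⅔)*15*(1 + 3*15) + 193) = -2116 + ((⅔)*15*(1 + 45) + 193) = -2116 + ((⅔)*15*46 + 193) = -2116 + (460 + 193) = -2116 + 653 = -1463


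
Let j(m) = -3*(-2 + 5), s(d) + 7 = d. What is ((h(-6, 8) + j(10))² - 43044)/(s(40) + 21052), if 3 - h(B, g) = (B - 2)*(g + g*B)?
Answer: 63232/21085 ≈ 2.9989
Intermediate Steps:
s(d) = -7 + d
h(B, g) = 3 - (-2 + B)*(g + B*g) (h(B, g) = 3 - (B - 2)*(g + g*B) = 3 - (-2 + B)*(g + B*g))
j(m) = -9 (j(m) = -3*3 = -9)
((h(-6, 8) + j(10))² - 43044)/(s(40) + 21052) = (((3 + 2*8 - 6*8 - 1*8*(-6)²) - 9)² - 43044)/((-7 + 40) + 21052) = (((3 + 16 - 48 - 1*8*36) - 9)² - 43044)/(33 + 21052) = (((3 + 16 - 48 - 288) - 9)² - 43044)/21085 = ((-317 - 9)² - 43044)*(1/21085) = ((-326)² - 43044)*(1/21085) = (106276 - 43044)*(1/21085) = 63232*(1/21085) = 63232/21085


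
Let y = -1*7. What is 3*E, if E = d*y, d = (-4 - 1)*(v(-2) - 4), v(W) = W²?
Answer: 0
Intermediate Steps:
y = -7
d = 0 (d = (-4 - 1)*((-2)² - 4) = -5*(4 - 4) = -5*0 = 0)
E = 0 (E = 0*(-7) = 0)
3*E = 3*0 = 0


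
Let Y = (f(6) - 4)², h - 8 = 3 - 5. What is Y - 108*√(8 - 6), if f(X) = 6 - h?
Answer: 16 - 108*√2 ≈ -136.74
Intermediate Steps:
h = 6 (h = 8 + (3 - 5) = 8 - 2 = 6)
f(X) = 0 (f(X) = 6 - 1*6 = 6 - 6 = 0)
Y = 16 (Y = (0 - 4)² = (-4)² = 16)
Y - 108*√(8 - 6) = 16 - 108*√(8 - 6) = 16 - 108*√2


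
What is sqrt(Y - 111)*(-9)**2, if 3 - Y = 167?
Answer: 405*I*sqrt(11) ≈ 1343.2*I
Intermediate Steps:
Y = -164 (Y = 3 - 1*167 = 3 - 167 = -164)
sqrt(Y - 111)*(-9)**2 = sqrt(-164 - 111)*(-9)**2 = sqrt(-275)*81 = (5*I*sqrt(11))*81 = 405*I*sqrt(11)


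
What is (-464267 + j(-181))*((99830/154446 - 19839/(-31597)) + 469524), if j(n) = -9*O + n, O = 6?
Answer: -177385382205233586664/813338377 ≈ -2.1810e+11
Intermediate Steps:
j(n) = -54 + n (j(n) = -9*6 + n = -54 + n)
(-464267 + j(-181))*((99830/154446 - 19839/(-31597)) + 469524) = (-464267 + (-54 - 181))*((99830/154446 - 19839/(-31597)) + 469524) = (-464267 - 235)*((99830*(1/154446) - 19839*(-1/31597)) + 469524) = -464502*((49915/77223 + 19839/31597) + 469524) = -464502*(3109191352/2440015131 + 469524) = -464502*1145648773558996/2440015131 = -177385382205233586664/813338377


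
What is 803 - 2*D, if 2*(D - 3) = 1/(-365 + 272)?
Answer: 74122/93 ≈ 797.01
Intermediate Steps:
D = 557/186 (D = 3 + 1/(2*(-365 + 272)) = 3 + (½)/(-93) = 3 + (½)*(-1/93) = 3 - 1/186 = 557/186 ≈ 2.9946)
803 - 2*D = 803 - 2*557/186 = 803 - 557/93 = 74122/93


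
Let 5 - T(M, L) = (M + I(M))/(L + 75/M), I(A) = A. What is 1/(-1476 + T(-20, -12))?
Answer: -63/92833 ≈ -0.00067864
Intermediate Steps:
T(M, L) = 5 - 2*M/(L + 75/M) (T(M, L) = 5 - (M + M)/(L + 75/M) = 5 - 2*M/(L + 75/M))
1/(-1476 + T(-20, -12)) = 1/(-1476 + (375 - 2*(-20)² + 5*(-12)*(-20))/(75 - 12*(-20))) = 1/(-1476 + (375 - 2*400 + 1200)/(75 + 240)) = 1/(-1476 + (375 - 800 + 1200)/315) = 1/(-1476 + (1/315)*775) = 1/(-1476 + 155/63) = 1/(-92833/63) = -63/92833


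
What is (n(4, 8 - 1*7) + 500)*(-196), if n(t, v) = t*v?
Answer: -98784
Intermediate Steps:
(n(4, 8 - 1*7) + 500)*(-196) = (4*(8 - 1*7) + 500)*(-196) = (4*(8 - 7) + 500)*(-196) = (4*1 + 500)*(-196) = (4 + 500)*(-196) = 504*(-196) = -98784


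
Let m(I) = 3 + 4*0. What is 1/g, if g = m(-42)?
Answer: ⅓ ≈ 0.33333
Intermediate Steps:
m(I) = 3 (m(I) = 3 + 0 = 3)
g = 3
1/g = 1/3 = ⅓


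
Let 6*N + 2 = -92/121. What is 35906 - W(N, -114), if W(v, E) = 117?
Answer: 35789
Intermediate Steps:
N = -167/363 (N = -1/3 + (-92/121)/6 = -1/3 + (-92*1/121)/6 = -1/3 + (1/6)*(-92/121) = -1/3 - 46/363 = -167/363 ≈ -0.46005)
35906 - W(N, -114) = 35906 - 1*117 = 35906 - 117 = 35789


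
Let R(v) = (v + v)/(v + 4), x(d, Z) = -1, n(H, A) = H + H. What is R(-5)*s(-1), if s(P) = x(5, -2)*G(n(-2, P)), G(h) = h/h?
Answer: -10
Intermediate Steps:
n(H, A) = 2*H
G(h) = 1
R(v) = 2*v/(4 + v) (R(v) = (2*v)/(4 + v) = 2*v/(4 + v))
s(P) = -1 (s(P) = -1*1 = -1)
R(-5)*s(-1) = (2*(-5)/(4 - 5))*(-1) = (2*(-5)/(-1))*(-1) = (2*(-5)*(-1))*(-1) = 10*(-1) = -10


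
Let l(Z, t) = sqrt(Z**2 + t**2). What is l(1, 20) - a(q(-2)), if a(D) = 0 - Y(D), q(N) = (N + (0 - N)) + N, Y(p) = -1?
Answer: -1 + sqrt(401) ≈ 19.025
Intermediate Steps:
q(N) = N (q(N) = (N - N) + N = 0 + N = N)
a(D) = 1 (a(D) = 0 - 1*(-1) = 0 + 1 = 1)
l(1, 20) - a(q(-2)) = sqrt(1**2 + 20**2) - 1*1 = sqrt(1 + 400) - 1 = sqrt(401) - 1 = -1 + sqrt(401)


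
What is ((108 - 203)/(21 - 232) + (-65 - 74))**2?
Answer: 854626756/44521 ≈ 19196.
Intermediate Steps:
((108 - 203)/(21 - 232) + (-65 - 74))**2 = (-95/(-211) - 139)**2 = (-95*(-1/211) - 139)**2 = (95/211 - 139)**2 = (-29234/211)**2 = 854626756/44521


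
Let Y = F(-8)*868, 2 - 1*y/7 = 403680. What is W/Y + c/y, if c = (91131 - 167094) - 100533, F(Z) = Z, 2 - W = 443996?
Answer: 6407346213/100112144 ≈ 64.002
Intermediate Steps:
W = -443994 (W = 2 - 1*443996 = 2 - 443996 = -443994)
y = -2825746 (y = 14 - 7*403680 = 14 - 2825760 = -2825746)
Y = -6944 (Y = -8*868 = -6944)
c = -176496 (c = -75963 - 100533 = -176496)
W/Y + c/y = -443994/(-6944) - 176496/(-2825746) = -443994*(-1/6944) - 176496*(-1/2825746) = 221997/3472 + 88248/1412873 = 6407346213/100112144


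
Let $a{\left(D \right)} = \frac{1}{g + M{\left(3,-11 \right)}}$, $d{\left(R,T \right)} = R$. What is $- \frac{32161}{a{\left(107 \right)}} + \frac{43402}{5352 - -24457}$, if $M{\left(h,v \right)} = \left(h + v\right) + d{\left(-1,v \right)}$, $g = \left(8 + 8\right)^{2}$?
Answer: $- \frac{236795707101}{29809} \approx -7.9438 \cdot 10^{6}$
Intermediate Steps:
$g = 256$ ($g = 16^{2} = 256$)
$M{\left(h,v \right)} = -1 + h + v$ ($M{\left(h,v \right)} = \left(h + v\right) - 1 = -1 + h + v$)
$a{\left(D \right)} = \frac{1}{247}$ ($a{\left(D \right)} = \frac{1}{256 - 9} = \frac{1}{247}$)
$- \frac{32161}{a{\left(107 \right)}} + \frac{43402}{5352 - -24457} = - 32161 \frac{1}{\frac{1}{247}} + \frac{43402}{5352 - -24457} = \left(-32161\right) 247 + \frac{43402}{5352 + 24457} = -7943767 + \frac{43402}{29809} = - \frac{236795707101}{29809}$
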